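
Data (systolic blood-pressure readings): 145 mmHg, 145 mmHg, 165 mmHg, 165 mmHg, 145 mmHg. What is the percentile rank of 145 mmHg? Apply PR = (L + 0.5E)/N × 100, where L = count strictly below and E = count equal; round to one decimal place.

30.0

N = 5.
Strictly below 145: 0. Equal to 145: 3.
PR = (0 + 0.5·3)/5 × 100 = 30.0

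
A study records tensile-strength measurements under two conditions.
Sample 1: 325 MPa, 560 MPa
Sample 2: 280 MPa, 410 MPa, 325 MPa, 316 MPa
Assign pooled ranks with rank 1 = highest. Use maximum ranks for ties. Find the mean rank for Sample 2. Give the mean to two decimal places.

Sorted (descending): 560, 410, 325, 325, 316, 280
The 2 values of 325 occupy positions 3–4 → each gets rank 4.
Sample 2 values → pooled ranks: 280→6, 410→2, 325→4, 316→5
Mean rank = (6 + 2 + 4 + 5) / 4 = 4.25

4.25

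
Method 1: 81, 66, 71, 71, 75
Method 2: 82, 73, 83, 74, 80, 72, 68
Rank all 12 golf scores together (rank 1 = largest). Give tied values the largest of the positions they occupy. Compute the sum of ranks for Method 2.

Sorted (descending): 83, 82, 81, 80, 75, 74, 73, 72, 71, 71, 68, 66
The 2 values of 71 occupy positions 9–10 → each gets rank 10.
Method 2 values → pooled ranks: 82→2, 73→7, 83→1, 74→6, 80→4, 72→8, 68→11
Rank sum = 2 + 7 + 1 + 6 + 4 + 8 + 11 = 39

39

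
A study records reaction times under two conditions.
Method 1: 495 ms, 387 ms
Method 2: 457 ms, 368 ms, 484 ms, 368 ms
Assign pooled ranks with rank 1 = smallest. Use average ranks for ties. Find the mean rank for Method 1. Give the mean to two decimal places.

Sorted (ascending): 368, 368, 387, 457, 484, 495
The 2 values of 368 occupy positions 1–2 → average rank (1+2)/2 = 1.5.
Method 1 values → pooled ranks: 495→6, 387→3
Mean rank = (6 + 3) / 2 = 4.50

4.50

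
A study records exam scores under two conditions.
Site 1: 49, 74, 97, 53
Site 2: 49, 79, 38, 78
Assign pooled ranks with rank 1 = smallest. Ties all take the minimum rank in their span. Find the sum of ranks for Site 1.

19

Sorted (ascending): 38, 49, 49, 53, 74, 78, 79, 97
The 2 values of 49 occupy positions 2–3 → each gets rank 2.
Site 1 values → pooled ranks: 49→2, 74→5, 97→8, 53→4
Rank sum = 2 + 5 + 8 + 4 = 19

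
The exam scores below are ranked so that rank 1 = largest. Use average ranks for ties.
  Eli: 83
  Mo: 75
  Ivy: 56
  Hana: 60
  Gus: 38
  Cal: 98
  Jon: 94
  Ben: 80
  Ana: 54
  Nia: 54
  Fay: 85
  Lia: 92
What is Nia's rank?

10.5

Sorted (descending): 98, 94, 92, 85, 83, 80, 75, 60, 56, 54, 54, 38
The 2 values of 54 occupy positions 10–11 → average rank (10+11)/2 = 10.5.
Nia has value 54 → rank 10.5.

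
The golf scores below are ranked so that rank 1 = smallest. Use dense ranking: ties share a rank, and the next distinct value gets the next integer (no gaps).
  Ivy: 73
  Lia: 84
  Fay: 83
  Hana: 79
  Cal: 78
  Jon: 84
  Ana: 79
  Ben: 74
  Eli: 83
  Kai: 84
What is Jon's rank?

Sorted (ascending): 73, 74, 78, 79, 79, 83, 83, 84, 84, 84
The 2 values of 79 share dense rank 4.
The 2 values of 83 share dense rank 5.
The 3 values of 84 share dense rank 6.
Remaining distinct values take the next consecutive integers.
Jon has value 84 → rank 6.

6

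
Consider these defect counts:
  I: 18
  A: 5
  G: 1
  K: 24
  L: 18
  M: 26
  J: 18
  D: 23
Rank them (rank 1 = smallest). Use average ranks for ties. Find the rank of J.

Sorted (ascending): 1, 5, 18, 18, 18, 23, 24, 26
The 3 values of 18 occupy positions 3–5 → average rank 4.
J has value 18 → rank 4.

4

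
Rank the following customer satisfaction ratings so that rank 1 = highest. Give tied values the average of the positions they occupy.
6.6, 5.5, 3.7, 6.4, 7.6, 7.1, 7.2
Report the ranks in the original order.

Sorted (descending): 7.6, 7.2, 7.1, 6.6, 6.4, 5.5, 3.7
No ties — each value takes its position as its rank.

4, 6, 7, 5, 1, 3, 2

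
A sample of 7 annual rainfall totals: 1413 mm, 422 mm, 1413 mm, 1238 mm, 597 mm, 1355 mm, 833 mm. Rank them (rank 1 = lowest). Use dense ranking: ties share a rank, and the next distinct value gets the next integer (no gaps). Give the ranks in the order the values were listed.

Sorted (ascending): 422, 597, 833, 1238, 1355, 1413, 1413
The 2 values of 1413 share dense rank 6.
Remaining distinct values take the next consecutive integers.

6, 1, 6, 4, 2, 5, 3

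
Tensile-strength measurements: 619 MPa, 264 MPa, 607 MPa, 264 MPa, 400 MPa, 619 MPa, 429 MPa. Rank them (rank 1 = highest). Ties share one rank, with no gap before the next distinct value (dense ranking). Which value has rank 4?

400

Sorted (descending): 619, 619, 607, 429, 400, 264, 264
The 2 values of 619 share dense rank 1.
The 2 values of 264 share dense rank 5.
Remaining distinct values take the next consecutive integers.
Rank 4 → value 400.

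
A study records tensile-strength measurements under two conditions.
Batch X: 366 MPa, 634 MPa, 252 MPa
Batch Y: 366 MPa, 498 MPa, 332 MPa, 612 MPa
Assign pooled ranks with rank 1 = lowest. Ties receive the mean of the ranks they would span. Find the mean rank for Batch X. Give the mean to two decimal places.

Sorted (ascending): 252, 332, 366, 366, 498, 612, 634
The 2 values of 366 occupy positions 3–4 → average rank (3+4)/2 = 3.5.
Batch X values → pooled ranks: 366→3.5, 634→7, 252→1
Mean rank = (3.5 + 7 + 1) / 3 = 3.83

3.83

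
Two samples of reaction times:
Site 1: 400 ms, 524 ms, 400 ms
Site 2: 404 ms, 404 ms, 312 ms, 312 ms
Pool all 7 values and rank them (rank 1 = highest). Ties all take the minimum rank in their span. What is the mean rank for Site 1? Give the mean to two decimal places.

Sorted (descending): 524, 404, 404, 400, 400, 312, 312
The 2 values of 404 occupy positions 2–3 → each gets rank 2.
The 2 values of 400 occupy positions 4–5 → each gets rank 4.
The 2 values of 312 occupy positions 6–7 → each gets rank 6.
Site 1 values → pooled ranks: 400→4, 524→1, 400→4
Mean rank = (4 + 1 + 4) / 3 = 3.00

3.00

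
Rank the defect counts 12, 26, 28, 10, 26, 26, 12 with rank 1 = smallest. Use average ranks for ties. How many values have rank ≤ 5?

Sorted (ascending): 10, 12, 12, 26, 26, 26, 28
The 2 values of 12 occupy positions 2–3 → average rank (2+3)/2 = 2.5.
The 3 values of 26 occupy positions 4–6 → average rank 5.
Ranks ≤ 5: {1, 2.5, 2.5, 5, 5, 5} → 6 values.

6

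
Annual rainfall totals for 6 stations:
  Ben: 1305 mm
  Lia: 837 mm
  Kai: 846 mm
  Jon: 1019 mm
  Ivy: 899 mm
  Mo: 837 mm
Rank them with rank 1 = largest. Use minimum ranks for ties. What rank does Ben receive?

1

Sorted (descending): 1305, 1019, 899, 846, 837, 837
The 2 values of 837 occupy positions 5–6 → each gets rank 5.
Ben has value 1305 mm → rank 1.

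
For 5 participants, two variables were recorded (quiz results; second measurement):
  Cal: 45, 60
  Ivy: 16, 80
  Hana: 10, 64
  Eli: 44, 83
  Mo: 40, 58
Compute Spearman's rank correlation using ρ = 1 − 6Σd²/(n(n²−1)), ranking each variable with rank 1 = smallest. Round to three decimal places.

-0.100

Ranks of variable 1: 5, 2, 1, 4, 3
Ranks of variable 2: 2, 4, 3, 5, 1
d = r₁ − r₂: 3, -2, -2, -1, 2
d²: 9, 4, 4, 1, 4; Σd² = 22
ρ = 1 − 6·22/(5·24) = 1 − 132/120 = -0.100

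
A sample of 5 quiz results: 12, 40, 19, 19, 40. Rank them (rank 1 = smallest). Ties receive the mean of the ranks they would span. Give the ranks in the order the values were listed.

1, 4.5, 2.5, 2.5, 4.5

Sorted (ascending): 12, 19, 19, 40, 40
The 2 values of 19 occupy positions 2–3 → average rank (2+3)/2 = 2.5.
The 2 values of 40 occupy positions 4–5 → average rank (4+5)/2 = 4.5.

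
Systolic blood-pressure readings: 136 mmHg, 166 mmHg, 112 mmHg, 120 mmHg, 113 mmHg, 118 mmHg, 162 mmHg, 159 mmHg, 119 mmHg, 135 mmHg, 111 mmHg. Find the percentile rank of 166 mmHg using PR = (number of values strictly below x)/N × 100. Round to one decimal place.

N = 11.
Strictly below 166: 10. Equal to 166: 1.
PR = 10/11 × 100 = 90.9

90.9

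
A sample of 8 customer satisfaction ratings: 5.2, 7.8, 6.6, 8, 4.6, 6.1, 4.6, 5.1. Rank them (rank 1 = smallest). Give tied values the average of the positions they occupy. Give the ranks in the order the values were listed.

4, 7, 6, 8, 1.5, 5, 1.5, 3

Sorted (ascending): 4.6, 4.6, 5.1, 5.2, 6.1, 6.6, 7.8, 8
The 2 values of 4.6 occupy positions 1–2 → average rank (1+2)/2 = 1.5.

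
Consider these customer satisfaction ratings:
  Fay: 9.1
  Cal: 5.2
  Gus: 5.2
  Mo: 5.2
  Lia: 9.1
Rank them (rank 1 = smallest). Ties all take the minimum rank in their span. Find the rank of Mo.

Sorted (ascending): 5.2, 5.2, 5.2, 9.1, 9.1
The 3 values of 5.2 occupy positions 1–3 → each gets rank 1.
The 2 values of 9.1 occupy positions 4–5 → each gets rank 4.
Mo has value 5.2 → rank 1.

1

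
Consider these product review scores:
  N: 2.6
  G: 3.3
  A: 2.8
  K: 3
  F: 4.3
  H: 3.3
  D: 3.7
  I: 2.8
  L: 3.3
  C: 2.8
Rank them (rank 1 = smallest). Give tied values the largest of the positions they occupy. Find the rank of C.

4

Sorted (ascending): 2.6, 2.8, 2.8, 2.8, 3, 3.3, 3.3, 3.3, 3.7, 4.3
The 3 values of 2.8 occupy positions 2–4 → each gets rank 4.
The 3 values of 3.3 occupy positions 6–8 → each gets rank 8.
C has value 2.8 → rank 4.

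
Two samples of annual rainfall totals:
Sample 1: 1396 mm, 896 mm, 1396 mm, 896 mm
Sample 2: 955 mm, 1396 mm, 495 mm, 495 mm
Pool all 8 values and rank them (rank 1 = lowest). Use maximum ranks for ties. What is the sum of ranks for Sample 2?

17

Sorted (ascending): 495, 495, 896, 896, 955, 1396, 1396, 1396
The 2 values of 495 occupy positions 1–2 → each gets rank 2.
The 2 values of 896 occupy positions 3–4 → each gets rank 4.
The 3 values of 1396 occupy positions 6–8 → each gets rank 8.
Sample 2 values → pooled ranks: 955→5, 1396→8, 495→2, 495→2
Rank sum = 5 + 8 + 2 + 2 = 17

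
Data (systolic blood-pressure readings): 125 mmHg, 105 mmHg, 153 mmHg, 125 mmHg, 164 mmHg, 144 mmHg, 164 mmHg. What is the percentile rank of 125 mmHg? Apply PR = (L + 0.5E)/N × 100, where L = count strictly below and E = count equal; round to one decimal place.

28.6

N = 7.
Strictly below 125: 1. Equal to 125: 2.
PR = (1 + 0.5·2)/7 × 100 = 28.6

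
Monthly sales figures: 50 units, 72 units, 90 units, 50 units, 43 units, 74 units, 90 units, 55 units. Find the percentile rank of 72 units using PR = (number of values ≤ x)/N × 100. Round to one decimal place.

62.5

N = 8.
Strictly below 72: 4. Equal to 72: 1.
PR = 5/8 × 100 = 62.5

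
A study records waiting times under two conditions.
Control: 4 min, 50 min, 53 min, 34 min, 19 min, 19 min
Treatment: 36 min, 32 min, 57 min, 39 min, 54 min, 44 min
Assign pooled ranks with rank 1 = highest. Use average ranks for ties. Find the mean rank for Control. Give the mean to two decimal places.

Sorted (descending): 57, 54, 53, 50, 44, 39, 36, 34, 32, 19, 19, 4
The 2 values of 19 occupy positions 10–11 → average rank (10+11)/2 = 10.5.
Control values → pooled ranks: 4→12, 50→4, 53→3, 34→8, 19→10.5, 19→10.5
Mean rank = (12 + 4 + 3 + 8 + 10.5 + 10.5) / 6 = 8.00

8.00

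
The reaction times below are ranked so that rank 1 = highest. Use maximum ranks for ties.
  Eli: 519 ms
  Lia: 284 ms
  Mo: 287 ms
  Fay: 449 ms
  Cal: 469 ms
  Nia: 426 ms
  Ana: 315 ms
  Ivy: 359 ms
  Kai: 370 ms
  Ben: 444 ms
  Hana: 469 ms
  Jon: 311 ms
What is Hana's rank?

Sorted (descending): 519, 469, 469, 449, 444, 426, 370, 359, 315, 311, 287, 284
The 2 values of 469 occupy positions 2–3 → each gets rank 3.
Hana has value 469 ms → rank 3.

3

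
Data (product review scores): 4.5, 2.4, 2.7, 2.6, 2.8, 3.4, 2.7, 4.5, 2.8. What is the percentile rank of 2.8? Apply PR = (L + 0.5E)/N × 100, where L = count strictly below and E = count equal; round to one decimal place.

55.6

N = 9.
Strictly below 2.8: 4. Equal to 2.8: 2.
PR = (4 + 0.5·2)/9 × 100 = 55.6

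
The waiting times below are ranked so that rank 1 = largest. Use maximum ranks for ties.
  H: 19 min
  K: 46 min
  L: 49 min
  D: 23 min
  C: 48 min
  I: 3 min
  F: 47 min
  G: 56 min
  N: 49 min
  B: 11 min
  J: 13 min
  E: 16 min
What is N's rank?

Sorted (descending): 56, 49, 49, 48, 47, 46, 23, 19, 16, 13, 11, 3
The 2 values of 49 occupy positions 2–3 → each gets rank 3.
N has value 49 min → rank 3.

3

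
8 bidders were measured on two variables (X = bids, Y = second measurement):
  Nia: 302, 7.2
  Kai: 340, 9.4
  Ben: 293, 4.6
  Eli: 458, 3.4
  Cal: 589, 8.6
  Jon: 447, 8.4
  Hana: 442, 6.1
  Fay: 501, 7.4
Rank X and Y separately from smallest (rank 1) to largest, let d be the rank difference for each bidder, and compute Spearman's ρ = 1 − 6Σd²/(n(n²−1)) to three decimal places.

Ranks of variable 1: 2, 3, 1, 6, 8, 5, 4, 7
Ranks of variable 2: 4, 8, 2, 1, 7, 6, 3, 5
d = r₁ − r₂: -2, -5, -1, 5, 1, -1, 1, 2
d²: 4, 25, 1, 25, 1, 1, 1, 4; Σd² = 62
ρ = 1 − 6·62/(8·63) = 1 − 372/504 = 0.262

0.262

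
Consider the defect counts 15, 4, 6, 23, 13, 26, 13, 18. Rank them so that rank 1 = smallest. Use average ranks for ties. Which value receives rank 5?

Sorted (ascending): 4, 6, 13, 13, 15, 18, 23, 26
The 2 values of 13 occupy positions 3–4 → average rank (3+4)/2 = 3.5.
Rank 5 → value 15.

15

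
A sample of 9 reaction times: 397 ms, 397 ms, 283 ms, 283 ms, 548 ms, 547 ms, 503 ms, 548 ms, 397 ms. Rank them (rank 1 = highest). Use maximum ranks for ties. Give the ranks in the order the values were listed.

Sorted (descending): 548, 548, 547, 503, 397, 397, 397, 283, 283
The 2 values of 548 occupy positions 1–2 → each gets rank 2.
The 3 values of 397 occupy positions 5–7 → each gets rank 7.
The 2 values of 283 occupy positions 8–9 → each gets rank 9.

7, 7, 9, 9, 2, 3, 4, 2, 7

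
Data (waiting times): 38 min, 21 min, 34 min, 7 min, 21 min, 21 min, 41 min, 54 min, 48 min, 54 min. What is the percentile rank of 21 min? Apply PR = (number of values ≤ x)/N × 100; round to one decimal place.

40.0

N = 10.
Strictly below 21: 1. Equal to 21: 3.
PR = 4/10 × 100 = 40.0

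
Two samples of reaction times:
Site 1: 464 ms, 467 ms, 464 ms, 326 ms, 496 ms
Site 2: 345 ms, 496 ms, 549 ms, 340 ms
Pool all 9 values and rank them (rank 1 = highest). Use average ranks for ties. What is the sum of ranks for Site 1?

26.5

Sorted (descending): 549, 496, 496, 467, 464, 464, 345, 340, 326
The 2 values of 496 occupy positions 2–3 → average rank (2+3)/2 = 2.5.
The 2 values of 464 occupy positions 5–6 → average rank (5+6)/2 = 5.5.
Site 1 values → pooled ranks: 464→5.5, 467→4, 464→5.5, 326→9, 496→2.5
Rank sum = 5.5 + 4 + 5.5 + 9 + 2.5 = 26.5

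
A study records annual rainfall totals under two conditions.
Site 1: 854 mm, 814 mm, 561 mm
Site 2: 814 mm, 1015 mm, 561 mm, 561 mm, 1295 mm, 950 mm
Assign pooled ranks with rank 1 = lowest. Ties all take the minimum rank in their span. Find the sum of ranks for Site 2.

30

Sorted (ascending): 561, 561, 561, 814, 814, 854, 950, 1015, 1295
The 3 values of 561 occupy positions 1–3 → each gets rank 1.
The 2 values of 814 occupy positions 4–5 → each gets rank 4.
Site 2 values → pooled ranks: 814→4, 1015→8, 561→1, 561→1, 1295→9, 950→7
Rank sum = 4 + 8 + 1 + 1 + 9 + 7 = 30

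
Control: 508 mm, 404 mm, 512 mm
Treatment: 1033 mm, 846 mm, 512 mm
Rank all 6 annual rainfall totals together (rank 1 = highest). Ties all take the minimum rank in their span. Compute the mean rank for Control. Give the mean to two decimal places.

Sorted (descending): 1033, 846, 512, 512, 508, 404
The 2 values of 512 occupy positions 3–4 → each gets rank 3.
Control values → pooled ranks: 508→5, 404→6, 512→3
Mean rank = (5 + 6 + 3) / 3 = 4.67

4.67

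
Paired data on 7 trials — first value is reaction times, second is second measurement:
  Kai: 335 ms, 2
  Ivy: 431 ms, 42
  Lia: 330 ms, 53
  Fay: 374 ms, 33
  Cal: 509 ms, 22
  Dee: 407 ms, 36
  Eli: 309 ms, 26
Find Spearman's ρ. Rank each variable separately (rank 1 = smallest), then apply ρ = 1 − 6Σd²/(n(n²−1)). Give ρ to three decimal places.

Ranks of variable 1: 3, 6, 2, 4, 7, 5, 1
Ranks of variable 2: 1, 6, 7, 4, 2, 5, 3
d = r₁ − r₂: 2, 0, -5, 0, 5, 0, -2
d²: 4, 0, 25, 0, 25, 0, 4; Σd² = 58
ρ = 1 − 6·58/(7·48) = 1 − 348/336 = -0.036

-0.036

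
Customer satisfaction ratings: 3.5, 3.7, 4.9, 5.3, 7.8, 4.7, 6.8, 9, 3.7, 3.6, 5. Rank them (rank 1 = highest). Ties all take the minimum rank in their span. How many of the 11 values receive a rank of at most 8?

9

Sorted (descending): 9, 7.8, 6.8, 5.3, 5, 4.9, 4.7, 3.7, 3.7, 3.6, 3.5
The 2 values of 3.7 occupy positions 8–9 → each gets rank 8.
Ranks ≤ 8: {1, 2, 3, 4, 5, 6, 7, 8, 8} → 9 values.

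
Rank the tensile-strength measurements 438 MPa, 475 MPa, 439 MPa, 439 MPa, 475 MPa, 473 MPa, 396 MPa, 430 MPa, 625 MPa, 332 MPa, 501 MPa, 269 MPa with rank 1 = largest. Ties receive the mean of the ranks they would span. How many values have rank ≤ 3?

2

Sorted (descending): 625, 501, 475, 475, 473, 439, 439, 438, 430, 396, 332, 269
The 2 values of 475 occupy positions 3–4 → average rank (3+4)/2 = 3.5.
The 2 values of 439 occupy positions 6–7 → average rank (6+7)/2 = 6.5.
Ranks ≤ 3: {1, 2} → 2 values.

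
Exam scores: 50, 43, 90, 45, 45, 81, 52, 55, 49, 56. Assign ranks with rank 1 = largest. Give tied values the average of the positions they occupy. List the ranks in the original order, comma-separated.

Sorted (descending): 90, 81, 56, 55, 52, 50, 49, 45, 45, 43
The 2 values of 45 occupy positions 8–9 → average rank (8+9)/2 = 8.5.

6, 10, 1, 8.5, 8.5, 2, 5, 4, 7, 3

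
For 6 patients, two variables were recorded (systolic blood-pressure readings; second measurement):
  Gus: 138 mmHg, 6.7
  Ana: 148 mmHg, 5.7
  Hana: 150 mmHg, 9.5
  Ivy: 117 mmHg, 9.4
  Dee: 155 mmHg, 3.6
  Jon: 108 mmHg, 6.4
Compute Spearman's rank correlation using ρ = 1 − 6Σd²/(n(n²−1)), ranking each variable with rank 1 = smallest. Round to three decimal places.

Ranks of variable 1: 3, 4, 5, 2, 6, 1
Ranks of variable 2: 4, 2, 6, 5, 1, 3
d = r₁ − r₂: -1, 2, -1, -3, 5, -2
d²: 1, 4, 1, 9, 25, 4; Σd² = 44
ρ = 1 − 6·44/(6·35) = 1 − 264/210 = -0.257

-0.257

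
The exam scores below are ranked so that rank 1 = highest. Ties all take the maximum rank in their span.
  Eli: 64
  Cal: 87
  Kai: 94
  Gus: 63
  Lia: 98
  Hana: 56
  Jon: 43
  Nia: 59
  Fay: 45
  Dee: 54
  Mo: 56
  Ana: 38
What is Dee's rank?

Sorted (descending): 98, 94, 87, 64, 63, 59, 56, 56, 54, 45, 43, 38
The 2 values of 56 occupy positions 7–8 → each gets rank 8.
Dee has value 54 → rank 9.

9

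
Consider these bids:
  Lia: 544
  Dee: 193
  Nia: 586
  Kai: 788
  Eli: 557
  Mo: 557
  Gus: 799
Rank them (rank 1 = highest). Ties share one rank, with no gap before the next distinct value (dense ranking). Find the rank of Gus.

Sorted (descending): 799, 788, 586, 557, 557, 544, 193
The 2 values of 557 share dense rank 4.
Remaining distinct values take the next consecutive integers.
Gus has value 799 → rank 1.

1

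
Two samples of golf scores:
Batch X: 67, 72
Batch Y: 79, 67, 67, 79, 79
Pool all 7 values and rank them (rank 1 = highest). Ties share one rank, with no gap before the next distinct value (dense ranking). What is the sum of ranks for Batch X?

Sorted (descending): 79, 79, 79, 72, 67, 67, 67
The 3 values of 79 share dense rank 1.
The 3 values of 67 share dense rank 3.
Remaining distinct values take the next consecutive integers.
Batch X values → pooled ranks: 67→3, 72→2
Rank sum = 3 + 2 = 5

5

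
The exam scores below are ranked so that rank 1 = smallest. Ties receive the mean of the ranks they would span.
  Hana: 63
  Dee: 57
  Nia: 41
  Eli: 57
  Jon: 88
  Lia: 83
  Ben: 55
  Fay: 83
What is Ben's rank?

2

Sorted (ascending): 41, 55, 57, 57, 63, 83, 83, 88
The 2 values of 57 occupy positions 3–4 → average rank (3+4)/2 = 3.5.
The 2 values of 83 occupy positions 6–7 → average rank (6+7)/2 = 6.5.
Ben has value 55 → rank 2.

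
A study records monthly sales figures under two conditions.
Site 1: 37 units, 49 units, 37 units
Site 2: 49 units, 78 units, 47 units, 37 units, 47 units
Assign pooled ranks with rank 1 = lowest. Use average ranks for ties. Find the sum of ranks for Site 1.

Sorted (ascending): 37, 37, 37, 47, 47, 49, 49, 78
The 3 values of 37 occupy positions 1–3 → average rank 2.
The 2 values of 47 occupy positions 4–5 → average rank (4+5)/2 = 4.5.
The 2 values of 49 occupy positions 6–7 → average rank (6+7)/2 = 6.5.
Site 1 values → pooled ranks: 37→2, 49→6.5, 37→2
Rank sum = 2 + 6.5 + 2 = 10.5

10.5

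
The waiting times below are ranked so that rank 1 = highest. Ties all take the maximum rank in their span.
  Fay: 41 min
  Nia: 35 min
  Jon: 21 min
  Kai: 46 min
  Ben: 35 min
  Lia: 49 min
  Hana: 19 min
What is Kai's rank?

Sorted (descending): 49, 46, 41, 35, 35, 21, 19
The 2 values of 35 occupy positions 4–5 → each gets rank 5.
Kai has value 46 min → rank 2.

2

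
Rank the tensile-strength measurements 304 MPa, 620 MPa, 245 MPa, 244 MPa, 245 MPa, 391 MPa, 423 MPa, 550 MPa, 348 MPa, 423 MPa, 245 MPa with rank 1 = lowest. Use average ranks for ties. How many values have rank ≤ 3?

Sorted (ascending): 244, 245, 245, 245, 304, 348, 391, 423, 423, 550, 620
The 3 values of 245 occupy positions 2–4 → average rank 3.
The 2 values of 423 occupy positions 8–9 → average rank (8+9)/2 = 8.5.
Ranks ≤ 3: {1, 3, 3, 3} → 4 values.

4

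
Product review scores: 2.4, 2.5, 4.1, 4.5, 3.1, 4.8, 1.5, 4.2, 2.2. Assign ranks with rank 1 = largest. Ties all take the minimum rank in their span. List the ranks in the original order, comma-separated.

7, 6, 4, 2, 5, 1, 9, 3, 8

Sorted (descending): 4.8, 4.5, 4.2, 4.1, 3.1, 2.5, 2.4, 2.2, 1.5
No ties — each value takes its position as its rank.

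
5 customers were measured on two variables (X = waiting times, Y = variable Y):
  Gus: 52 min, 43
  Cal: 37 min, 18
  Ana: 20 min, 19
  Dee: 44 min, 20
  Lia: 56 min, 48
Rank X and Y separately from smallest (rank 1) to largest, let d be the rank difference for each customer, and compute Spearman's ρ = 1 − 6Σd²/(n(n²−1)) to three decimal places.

0.900

Ranks of variable 1: 4, 2, 1, 3, 5
Ranks of variable 2: 4, 1, 2, 3, 5
d = r₁ − r₂: 0, 1, -1, 0, 0
d²: 0, 1, 1, 0, 0; Σd² = 2
ρ = 1 − 6·2/(5·24) = 1 − 12/120 = 0.900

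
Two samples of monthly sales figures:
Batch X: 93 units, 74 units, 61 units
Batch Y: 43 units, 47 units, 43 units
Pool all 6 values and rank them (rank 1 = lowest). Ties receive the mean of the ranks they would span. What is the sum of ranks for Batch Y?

Sorted (ascending): 43, 43, 47, 61, 74, 93
The 2 values of 43 occupy positions 1–2 → average rank (1+2)/2 = 1.5.
Batch Y values → pooled ranks: 43→1.5, 47→3, 43→1.5
Rank sum = 1.5 + 3 + 1.5 = 6

6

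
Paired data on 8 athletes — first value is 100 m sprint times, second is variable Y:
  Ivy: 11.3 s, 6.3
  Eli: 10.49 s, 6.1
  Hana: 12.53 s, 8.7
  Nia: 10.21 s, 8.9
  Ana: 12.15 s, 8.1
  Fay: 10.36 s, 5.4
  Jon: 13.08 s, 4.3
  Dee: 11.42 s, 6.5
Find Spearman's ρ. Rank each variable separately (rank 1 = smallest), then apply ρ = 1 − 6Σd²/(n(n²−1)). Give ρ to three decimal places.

Ranks of variable 1: 4, 3, 7, 1, 6, 2, 8, 5
Ranks of variable 2: 4, 3, 7, 8, 6, 2, 1, 5
d = r₁ − r₂: 0, 0, 0, -7, 0, 0, 7, 0
d²: 0, 0, 0, 49, 0, 0, 49, 0; Σd² = 98
ρ = 1 − 6·98/(8·63) = 1 − 588/504 = -0.167

-0.167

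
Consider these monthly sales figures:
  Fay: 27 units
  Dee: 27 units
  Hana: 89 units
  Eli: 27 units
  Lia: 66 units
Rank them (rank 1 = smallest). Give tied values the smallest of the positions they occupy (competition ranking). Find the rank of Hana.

5

Sorted (ascending): 27, 27, 27, 66, 89
The 3 values of 27 occupy positions 1–3 → each gets rank 1.
Hana has value 89 units → rank 5.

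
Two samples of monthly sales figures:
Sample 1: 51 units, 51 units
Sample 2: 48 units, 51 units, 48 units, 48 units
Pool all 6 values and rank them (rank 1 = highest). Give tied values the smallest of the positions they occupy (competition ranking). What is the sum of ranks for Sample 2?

Sorted (descending): 51, 51, 51, 48, 48, 48
The 3 values of 51 occupy positions 1–3 → each gets rank 1.
The 3 values of 48 occupy positions 4–6 → each gets rank 4.
Sample 2 values → pooled ranks: 48→4, 51→1, 48→4, 48→4
Rank sum = 4 + 1 + 4 + 4 = 13

13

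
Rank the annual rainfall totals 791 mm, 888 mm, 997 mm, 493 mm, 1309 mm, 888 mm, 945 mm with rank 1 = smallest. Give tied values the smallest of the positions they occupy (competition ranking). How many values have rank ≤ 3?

Sorted (ascending): 493, 791, 888, 888, 945, 997, 1309
The 2 values of 888 occupy positions 3–4 → each gets rank 3.
Ranks ≤ 3: {1, 2, 3, 3} → 4 values.

4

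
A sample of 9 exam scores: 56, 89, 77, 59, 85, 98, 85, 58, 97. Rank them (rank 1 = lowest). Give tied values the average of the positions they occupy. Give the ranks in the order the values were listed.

Sorted (ascending): 56, 58, 59, 77, 85, 85, 89, 97, 98
The 2 values of 85 occupy positions 5–6 → average rank (5+6)/2 = 5.5.

1, 7, 4, 3, 5.5, 9, 5.5, 2, 8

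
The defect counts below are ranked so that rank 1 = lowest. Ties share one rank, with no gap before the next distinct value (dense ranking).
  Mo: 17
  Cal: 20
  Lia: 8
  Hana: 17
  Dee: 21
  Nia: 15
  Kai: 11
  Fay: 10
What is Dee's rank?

7

Sorted (ascending): 8, 10, 11, 15, 17, 17, 20, 21
The 2 values of 17 share dense rank 5.
Remaining distinct values take the next consecutive integers.
Dee has value 21 → rank 7.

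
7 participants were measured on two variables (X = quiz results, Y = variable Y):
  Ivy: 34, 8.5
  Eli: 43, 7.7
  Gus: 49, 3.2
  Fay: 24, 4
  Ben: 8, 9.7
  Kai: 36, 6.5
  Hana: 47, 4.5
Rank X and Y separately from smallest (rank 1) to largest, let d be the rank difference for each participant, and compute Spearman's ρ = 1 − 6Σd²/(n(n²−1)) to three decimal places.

-0.607

Ranks of variable 1: 3, 5, 7, 2, 1, 4, 6
Ranks of variable 2: 6, 5, 1, 2, 7, 4, 3
d = r₁ − r₂: -3, 0, 6, 0, -6, 0, 3
d²: 9, 0, 36, 0, 36, 0, 9; Σd² = 90
ρ = 1 − 6·90/(7·48) = 1 − 540/336 = -0.607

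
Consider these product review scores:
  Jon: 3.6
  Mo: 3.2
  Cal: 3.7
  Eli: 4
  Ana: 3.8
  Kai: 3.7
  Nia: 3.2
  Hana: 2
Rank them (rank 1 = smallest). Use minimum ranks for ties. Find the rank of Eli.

8

Sorted (ascending): 2, 3.2, 3.2, 3.6, 3.7, 3.7, 3.8, 4
The 2 values of 3.2 occupy positions 2–3 → each gets rank 2.
The 2 values of 3.7 occupy positions 5–6 → each gets rank 5.
Eli has value 4 → rank 8.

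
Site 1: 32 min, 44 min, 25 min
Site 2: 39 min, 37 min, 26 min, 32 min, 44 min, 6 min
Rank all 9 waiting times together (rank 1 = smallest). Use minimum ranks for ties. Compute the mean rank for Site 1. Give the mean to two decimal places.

4.67

Sorted (ascending): 6, 25, 26, 32, 32, 37, 39, 44, 44
The 2 values of 32 occupy positions 4–5 → each gets rank 4.
The 2 values of 44 occupy positions 8–9 → each gets rank 8.
Site 1 values → pooled ranks: 32→4, 44→8, 25→2
Mean rank = (4 + 8 + 2) / 3 = 4.67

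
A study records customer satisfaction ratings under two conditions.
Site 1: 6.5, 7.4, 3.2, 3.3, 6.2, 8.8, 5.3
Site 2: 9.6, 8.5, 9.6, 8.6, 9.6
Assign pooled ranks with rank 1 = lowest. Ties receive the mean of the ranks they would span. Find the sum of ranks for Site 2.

48

Sorted (ascending): 3.2, 3.3, 5.3, 6.2, 6.5, 7.4, 8.5, 8.6, 8.8, 9.6, 9.6, 9.6
The 3 values of 9.6 occupy positions 10–12 → average rank 11.
Site 2 values → pooled ranks: 9.6→11, 8.5→7, 9.6→11, 8.6→8, 9.6→11
Rank sum = 11 + 7 + 11 + 8 + 11 = 48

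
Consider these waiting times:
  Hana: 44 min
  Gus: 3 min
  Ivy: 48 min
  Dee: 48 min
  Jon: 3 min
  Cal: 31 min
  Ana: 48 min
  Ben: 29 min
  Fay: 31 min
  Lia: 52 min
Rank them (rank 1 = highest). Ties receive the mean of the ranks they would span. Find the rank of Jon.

Sorted (descending): 52, 48, 48, 48, 44, 31, 31, 29, 3, 3
The 3 values of 48 occupy positions 2–4 → average rank 3.
The 2 values of 31 occupy positions 6–7 → average rank (6+7)/2 = 6.5.
The 2 values of 3 occupy positions 9–10 → average rank (9+10)/2 = 9.5.
Jon has value 3 min → rank 9.5.

9.5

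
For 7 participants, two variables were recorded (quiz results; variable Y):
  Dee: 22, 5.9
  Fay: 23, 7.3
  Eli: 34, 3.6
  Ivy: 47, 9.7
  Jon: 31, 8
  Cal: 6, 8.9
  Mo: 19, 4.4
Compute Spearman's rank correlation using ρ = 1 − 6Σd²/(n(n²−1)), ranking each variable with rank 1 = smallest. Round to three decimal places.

Ranks of variable 1: 3, 4, 6, 7, 5, 1, 2
Ranks of variable 2: 3, 4, 1, 7, 5, 6, 2
d = r₁ − r₂: 0, 0, 5, 0, 0, -5, 0
d²: 0, 0, 25, 0, 0, 25, 0; Σd² = 50
ρ = 1 − 6·50/(7·48) = 1 − 300/336 = 0.107

0.107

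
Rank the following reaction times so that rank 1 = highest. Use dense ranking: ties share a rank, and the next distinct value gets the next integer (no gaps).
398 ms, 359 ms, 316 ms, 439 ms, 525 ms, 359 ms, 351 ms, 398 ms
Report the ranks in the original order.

3, 4, 6, 2, 1, 4, 5, 3

Sorted (descending): 525, 439, 398, 398, 359, 359, 351, 316
The 2 values of 398 share dense rank 3.
The 2 values of 359 share dense rank 4.
Remaining distinct values take the next consecutive integers.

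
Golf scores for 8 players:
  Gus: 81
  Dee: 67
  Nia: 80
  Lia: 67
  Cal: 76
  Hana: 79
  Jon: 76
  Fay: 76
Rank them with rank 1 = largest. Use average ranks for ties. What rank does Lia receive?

Sorted (descending): 81, 80, 79, 76, 76, 76, 67, 67
The 3 values of 76 occupy positions 4–6 → average rank 5.
The 2 values of 67 occupy positions 7–8 → average rank (7+8)/2 = 7.5.
Lia has value 67 → rank 7.5.

7.5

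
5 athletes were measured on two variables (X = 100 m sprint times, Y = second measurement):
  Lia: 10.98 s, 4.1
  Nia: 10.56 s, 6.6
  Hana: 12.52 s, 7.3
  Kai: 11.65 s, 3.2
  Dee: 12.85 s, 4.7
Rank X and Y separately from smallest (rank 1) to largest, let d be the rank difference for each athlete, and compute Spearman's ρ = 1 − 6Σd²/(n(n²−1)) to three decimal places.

0.100

Ranks of variable 1: 2, 1, 4, 3, 5
Ranks of variable 2: 2, 4, 5, 1, 3
d = r₁ − r₂: 0, -3, -1, 2, 2
d²: 0, 9, 1, 4, 4; Σd² = 18
ρ = 1 − 6·18/(5·24) = 1 − 108/120 = 0.100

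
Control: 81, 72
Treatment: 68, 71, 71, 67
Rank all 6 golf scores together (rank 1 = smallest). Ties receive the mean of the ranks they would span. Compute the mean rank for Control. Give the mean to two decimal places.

Sorted (ascending): 67, 68, 71, 71, 72, 81
The 2 values of 71 occupy positions 3–4 → average rank (3+4)/2 = 3.5.
Control values → pooled ranks: 81→6, 72→5
Mean rank = (6 + 5) / 2 = 5.50

5.50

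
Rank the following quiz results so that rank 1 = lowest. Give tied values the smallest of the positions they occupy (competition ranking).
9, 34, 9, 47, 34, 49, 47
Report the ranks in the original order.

1, 3, 1, 5, 3, 7, 5

Sorted (ascending): 9, 9, 34, 34, 47, 47, 49
The 2 values of 9 occupy positions 1–2 → each gets rank 1.
The 2 values of 34 occupy positions 3–4 → each gets rank 3.
The 2 values of 47 occupy positions 5–6 → each gets rank 5.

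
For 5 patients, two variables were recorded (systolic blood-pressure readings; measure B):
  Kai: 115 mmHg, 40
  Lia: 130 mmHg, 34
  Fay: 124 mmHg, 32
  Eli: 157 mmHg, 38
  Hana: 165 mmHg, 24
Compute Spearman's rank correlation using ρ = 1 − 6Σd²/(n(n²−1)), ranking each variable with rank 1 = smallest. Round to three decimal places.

Ranks of variable 1: 1, 3, 2, 4, 5
Ranks of variable 2: 5, 3, 2, 4, 1
d = r₁ − r₂: -4, 0, 0, 0, 4
d²: 16, 0, 0, 0, 16; Σd² = 32
ρ = 1 − 6·32/(5·24) = 1 − 192/120 = -0.600

-0.600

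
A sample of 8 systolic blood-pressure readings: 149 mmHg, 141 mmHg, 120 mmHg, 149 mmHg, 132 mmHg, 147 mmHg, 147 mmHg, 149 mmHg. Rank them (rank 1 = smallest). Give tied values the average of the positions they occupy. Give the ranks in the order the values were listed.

7, 3, 1, 7, 2, 4.5, 4.5, 7

Sorted (ascending): 120, 132, 141, 147, 147, 149, 149, 149
The 2 values of 147 occupy positions 4–5 → average rank (4+5)/2 = 4.5.
The 3 values of 149 occupy positions 6–8 → average rank 7.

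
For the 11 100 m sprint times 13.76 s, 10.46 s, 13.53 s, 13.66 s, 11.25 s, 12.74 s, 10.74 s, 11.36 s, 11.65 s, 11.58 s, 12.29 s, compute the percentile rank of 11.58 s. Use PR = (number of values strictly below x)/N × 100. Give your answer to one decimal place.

N = 11.
Strictly below 11.58: 4. Equal to 11.58: 1.
PR = 4/11 × 100 = 36.4

36.4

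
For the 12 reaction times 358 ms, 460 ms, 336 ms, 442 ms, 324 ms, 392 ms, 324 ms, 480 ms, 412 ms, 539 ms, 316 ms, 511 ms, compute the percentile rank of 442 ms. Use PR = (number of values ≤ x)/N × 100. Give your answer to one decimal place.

N = 12.
Strictly below 442: 7. Equal to 442: 1.
PR = 8/12 × 100 = 66.7

66.7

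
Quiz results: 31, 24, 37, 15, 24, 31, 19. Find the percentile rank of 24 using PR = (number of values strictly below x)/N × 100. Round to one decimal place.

N = 7.
Strictly below 24: 2. Equal to 24: 2.
PR = 2/7 × 100 = 28.6

28.6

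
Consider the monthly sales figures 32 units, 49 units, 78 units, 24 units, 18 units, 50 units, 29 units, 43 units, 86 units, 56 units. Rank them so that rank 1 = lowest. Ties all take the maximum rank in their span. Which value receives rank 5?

Sorted (ascending): 18, 24, 29, 32, 43, 49, 50, 56, 78, 86
No ties — each value takes its position as its rank.
Rank 5 → value 43.

43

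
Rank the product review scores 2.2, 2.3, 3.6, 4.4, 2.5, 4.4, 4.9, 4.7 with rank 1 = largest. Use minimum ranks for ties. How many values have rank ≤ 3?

4

Sorted (descending): 4.9, 4.7, 4.4, 4.4, 3.6, 2.5, 2.3, 2.2
The 2 values of 4.4 occupy positions 3–4 → each gets rank 3.
Ranks ≤ 3: {1, 2, 3, 3} → 4 values.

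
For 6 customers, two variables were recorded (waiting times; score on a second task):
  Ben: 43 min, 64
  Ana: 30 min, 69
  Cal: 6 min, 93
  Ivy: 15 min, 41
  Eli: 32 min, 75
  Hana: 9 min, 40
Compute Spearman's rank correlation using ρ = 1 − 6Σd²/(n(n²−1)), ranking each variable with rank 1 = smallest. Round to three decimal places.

-0.029

Ranks of variable 1: 6, 4, 1, 3, 5, 2
Ranks of variable 2: 3, 4, 6, 2, 5, 1
d = r₁ − r₂: 3, 0, -5, 1, 0, 1
d²: 9, 0, 25, 1, 0, 1; Σd² = 36
ρ = 1 − 6·36/(6·35) = 1 − 216/210 = -0.029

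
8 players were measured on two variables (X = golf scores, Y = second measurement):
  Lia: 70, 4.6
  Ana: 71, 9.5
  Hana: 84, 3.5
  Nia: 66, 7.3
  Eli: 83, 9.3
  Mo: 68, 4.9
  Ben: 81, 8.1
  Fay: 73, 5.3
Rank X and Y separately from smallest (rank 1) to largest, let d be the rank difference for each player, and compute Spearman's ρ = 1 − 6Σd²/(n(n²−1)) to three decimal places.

0.000

Ranks of variable 1: 3, 4, 8, 1, 7, 2, 6, 5
Ranks of variable 2: 2, 8, 1, 5, 7, 3, 6, 4
d = r₁ − r₂: 1, -4, 7, -4, 0, -1, 0, 1
d²: 1, 16, 49, 16, 0, 1, 0, 1; Σd² = 84
ρ = 1 − 6·84/(8·63) = 1 − 504/504 = 0.000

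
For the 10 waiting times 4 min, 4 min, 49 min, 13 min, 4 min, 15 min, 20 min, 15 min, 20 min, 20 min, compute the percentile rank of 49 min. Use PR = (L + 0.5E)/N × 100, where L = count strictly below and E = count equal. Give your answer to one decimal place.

95.0

N = 10.
Strictly below 49: 9. Equal to 49: 1.
PR = (9 + 0.5·1)/10 × 100 = 95.0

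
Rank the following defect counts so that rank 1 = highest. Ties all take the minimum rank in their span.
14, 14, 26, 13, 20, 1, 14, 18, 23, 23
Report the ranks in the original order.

6, 6, 1, 9, 4, 10, 6, 5, 2, 2

Sorted (descending): 26, 23, 23, 20, 18, 14, 14, 14, 13, 1
The 2 values of 23 occupy positions 2–3 → each gets rank 2.
The 3 values of 14 occupy positions 6–8 → each gets rank 6.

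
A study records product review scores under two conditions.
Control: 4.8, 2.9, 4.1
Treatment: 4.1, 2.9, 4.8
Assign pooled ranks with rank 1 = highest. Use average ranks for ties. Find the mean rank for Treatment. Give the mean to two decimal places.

Sorted (descending): 4.8, 4.8, 4.1, 4.1, 2.9, 2.9
The 2 values of 4.8 occupy positions 1–2 → average rank (1+2)/2 = 1.5.
The 2 values of 4.1 occupy positions 3–4 → average rank (3+4)/2 = 3.5.
The 2 values of 2.9 occupy positions 5–6 → average rank (5+6)/2 = 5.5.
Treatment values → pooled ranks: 4.1→3.5, 2.9→5.5, 4.8→1.5
Mean rank = (3.5 + 5.5 + 1.5) / 3 = 3.50

3.50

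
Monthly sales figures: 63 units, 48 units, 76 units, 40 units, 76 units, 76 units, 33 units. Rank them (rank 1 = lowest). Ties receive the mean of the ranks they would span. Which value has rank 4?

Sorted (ascending): 33, 40, 48, 63, 76, 76, 76
The 3 values of 76 occupy positions 5–7 → average rank 6.
Rank 4 → value 63.

63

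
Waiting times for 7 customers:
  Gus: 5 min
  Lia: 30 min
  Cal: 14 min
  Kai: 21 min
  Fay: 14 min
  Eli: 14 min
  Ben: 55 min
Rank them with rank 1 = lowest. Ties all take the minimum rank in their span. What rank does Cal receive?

Sorted (ascending): 5, 14, 14, 14, 21, 30, 55
The 3 values of 14 occupy positions 2–4 → each gets rank 2.
Cal has value 14 min → rank 2.

2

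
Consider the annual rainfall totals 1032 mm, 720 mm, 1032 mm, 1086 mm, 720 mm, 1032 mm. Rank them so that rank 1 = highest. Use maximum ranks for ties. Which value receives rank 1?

Sorted (descending): 1086, 1032, 1032, 1032, 720, 720
The 3 values of 1032 occupy positions 2–4 → each gets rank 4.
The 2 values of 720 occupy positions 5–6 → each gets rank 6.
Rank 1 → value 1086.

1086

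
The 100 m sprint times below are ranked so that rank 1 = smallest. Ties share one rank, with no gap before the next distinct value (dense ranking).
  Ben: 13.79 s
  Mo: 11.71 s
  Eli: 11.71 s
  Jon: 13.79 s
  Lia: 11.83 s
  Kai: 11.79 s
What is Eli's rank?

Sorted (ascending): 11.71, 11.71, 11.79, 11.83, 13.79, 13.79
The 2 values of 11.71 share dense rank 1.
The 2 values of 13.79 share dense rank 4.
Remaining distinct values take the next consecutive integers.
Eli has value 11.71 s → rank 1.

1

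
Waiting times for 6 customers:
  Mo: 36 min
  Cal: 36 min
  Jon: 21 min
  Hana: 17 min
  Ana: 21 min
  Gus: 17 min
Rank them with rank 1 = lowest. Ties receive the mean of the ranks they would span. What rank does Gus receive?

1.5

Sorted (ascending): 17, 17, 21, 21, 36, 36
The 2 values of 17 occupy positions 1–2 → average rank (1+2)/2 = 1.5.
The 2 values of 21 occupy positions 3–4 → average rank (3+4)/2 = 3.5.
The 2 values of 36 occupy positions 5–6 → average rank (5+6)/2 = 5.5.
Gus has value 17 min → rank 1.5.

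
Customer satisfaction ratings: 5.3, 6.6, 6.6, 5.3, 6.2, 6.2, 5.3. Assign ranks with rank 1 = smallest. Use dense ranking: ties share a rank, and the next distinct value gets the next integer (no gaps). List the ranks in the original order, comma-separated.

1, 3, 3, 1, 2, 2, 1

Sorted (ascending): 5.3, 5.3, 5.3, 6.2, 6.2, 6.6, 6.6
The 3 values of 5.3 share dense rank 1.
The 2 values of 6.2 share dense rank 2.
The 2 values of 6.6 share dense rank 3.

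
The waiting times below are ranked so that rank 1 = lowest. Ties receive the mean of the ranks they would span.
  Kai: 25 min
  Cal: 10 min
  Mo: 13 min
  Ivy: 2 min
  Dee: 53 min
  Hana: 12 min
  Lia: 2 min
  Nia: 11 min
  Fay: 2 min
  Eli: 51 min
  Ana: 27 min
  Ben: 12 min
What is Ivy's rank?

2

Sorted (ascending): 2, 2, 2, 10, 11, 12, 12, 13, 25, 27, 51, 53
The 3 values of 2 occupy positions 1–3 → average rank 2.
The 2 values of 12 occupy positions 6–7 → average rank (6+7)/2 = 6.5.
Ivy has value 2 min → rank 2.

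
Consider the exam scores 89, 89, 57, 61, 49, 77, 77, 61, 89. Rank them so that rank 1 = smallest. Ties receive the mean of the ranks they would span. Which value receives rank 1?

Sorted (ascending): 49, 57, 61, 61, 77, 77, 89, 89, 89
The 2 values of 61 occupy positions 3–4 → average rank (3+4)/2 = 3.5.
The 2 values of 77 occupy positions 5–6 → average rank (5+6)/2 = 5.5.
The 3 values of 89 occupy positions 7–9 → average rank 8.
Rank 1 → value 49.

49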